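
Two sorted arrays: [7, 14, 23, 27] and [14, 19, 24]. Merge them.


Compare heads, take smaller each step.
Merged: [7, 14, 14, 19, 23, 24, 27]


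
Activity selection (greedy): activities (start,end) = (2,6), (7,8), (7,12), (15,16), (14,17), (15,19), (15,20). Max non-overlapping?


Greedy: pick earliest-ending, then skip overlaps.
Selected (3 activities): [(2, 6), (7, 8), (15, 16)]


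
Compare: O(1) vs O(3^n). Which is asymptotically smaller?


constant grows slower than exponential (base 3)
O(1) is asymptotically smaller; O(3^n) grows faster


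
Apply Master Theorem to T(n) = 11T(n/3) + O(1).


a=11, b=3, c=0. log_3(11)=2.183 > c=0. Case 1: O(n^log_b(a)) = O(n^2.183)
Complexity: O(n^2.183)


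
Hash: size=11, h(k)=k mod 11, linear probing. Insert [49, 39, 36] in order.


Insertions: 49->slot 5; 39->slot 6; 36->slot 3
Table: [None, None, None, 36, None, 49, 39, None, None, None, None]


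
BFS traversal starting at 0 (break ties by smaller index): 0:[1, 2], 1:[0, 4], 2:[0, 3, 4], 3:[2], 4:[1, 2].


BFS queue: start with [0]
Visit order: [0, 1, 2, 4, 3]


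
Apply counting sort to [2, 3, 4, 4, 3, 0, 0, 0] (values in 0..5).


Count array: [3, 0, 1, 2, 2, 0]
Reconstruct: [0, 0, 0, 2, 3, 3, 4, 4]


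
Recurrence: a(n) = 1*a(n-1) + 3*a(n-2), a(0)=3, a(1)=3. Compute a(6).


Build bottom-up:
...a(4)=57, a(5)=120, a(6)=1*120+3*57=291


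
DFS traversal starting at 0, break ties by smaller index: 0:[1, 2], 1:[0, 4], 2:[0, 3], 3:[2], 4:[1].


DFS stack-based: start with [0]
Visit order: [0, 1, 4, 2, 3]


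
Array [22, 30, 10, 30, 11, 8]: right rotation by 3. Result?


Right rotate by 3: [30, 11, 8, 22, 30, 10]


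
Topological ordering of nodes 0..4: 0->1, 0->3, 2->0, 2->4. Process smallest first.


Kahn's algorithm, process smallest node first
Order: [2, 0, 1, 3, 4]


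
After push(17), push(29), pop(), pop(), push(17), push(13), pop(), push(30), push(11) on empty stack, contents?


push(17) -> [17]
push(29) -> [17, 29]
pop() returns 29 -> [17]
pop() returns 17 -> []
push(17) -> [17]
push(13) -> [17, 13]
pop() returns 13 -> [17]
push(30) -> [17, 30]
push(11) -> [17, 30, 11]
Final stack (bottom to top): [17, 30, 11]


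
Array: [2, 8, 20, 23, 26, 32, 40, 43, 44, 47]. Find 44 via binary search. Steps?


Search for 44:
[0,9] mid=4 arr[4]=26
[5,9] mid=7 arr[7]=43
[8,9] mid=8 arr[8]=44
Total: 3 comparisons


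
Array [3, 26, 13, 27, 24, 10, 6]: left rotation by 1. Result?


Left rotate by 1: [26, 13, 27, 24, 10, 6, 3]


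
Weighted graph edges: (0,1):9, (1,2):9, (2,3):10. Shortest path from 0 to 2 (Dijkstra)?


Dijkstra from 0:
Distances: {0: 0, 1: 9, 2: 18, 3: 28}
Shortest distance to 2 = 18, path = [0, 1, 2]


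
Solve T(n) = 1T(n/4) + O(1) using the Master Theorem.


a=1, b=4, c=0. log_4(1)=0 = c=0. Case 2: O(n^c log n) = O(log n)
Complexity: O(log n)


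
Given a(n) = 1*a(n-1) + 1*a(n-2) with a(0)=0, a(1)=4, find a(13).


Build bottom-up:
...a(11)=356, a(12)=576, a(13)=1*576+1*356=932


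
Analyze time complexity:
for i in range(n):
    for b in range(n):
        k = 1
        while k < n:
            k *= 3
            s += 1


Per nesting level: O(n) * O(n) * O(log n) = O(n^2 log n)
Complexity: O(n^2 log n)


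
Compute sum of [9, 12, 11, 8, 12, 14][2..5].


Prefix sums: [0, 9, 21, 32, 40, 52, 66]
Sum[2..5] = prefix[6] - prefix[2] = 66 - 21 = 45


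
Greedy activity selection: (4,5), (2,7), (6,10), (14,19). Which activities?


Greedy: pick earliest-ending, then skip overlaps.
Selected (3 activities): [(4, 5), (6, 10), (14, 19)]


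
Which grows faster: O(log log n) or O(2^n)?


double-logarithmic grows slower than exponential
O(log log n) is asymptotically smaller; O(2^n) grows faster


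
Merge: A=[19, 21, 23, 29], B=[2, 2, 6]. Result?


Compare heads, take smaller each step.
Merged: [2, 2, 6, 19, 21, 23, 29]


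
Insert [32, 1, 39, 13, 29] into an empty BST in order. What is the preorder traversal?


Root = 32; build tree by BST insertion.
Preorder traversal: [32, 1, 13, 29, 39]


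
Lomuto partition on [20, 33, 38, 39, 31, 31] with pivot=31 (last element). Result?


Elements <= 31 go left of pivot.
Result: [20, 31, 31, 39, 33, 38], pivot at index 2


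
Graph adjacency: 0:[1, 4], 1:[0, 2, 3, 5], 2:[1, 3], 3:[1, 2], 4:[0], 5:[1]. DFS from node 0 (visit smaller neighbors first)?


DFS stack-based: start with [0]
Visit order: [0, 1, 2, 3, 5, 4]


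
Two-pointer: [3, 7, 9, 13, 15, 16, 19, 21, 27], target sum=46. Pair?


Two pointers: lo=0, hi=8
Found pair: (19, 27) summing to 46


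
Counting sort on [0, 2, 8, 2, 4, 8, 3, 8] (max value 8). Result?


Count array: [1, 0, 2, 1, 1, 0, 0, 0, 3]
Reconstruct: [0, 2, 2, 3, 4, 8, 8, 8]


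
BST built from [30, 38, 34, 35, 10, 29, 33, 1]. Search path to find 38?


BST root = 30
Search for 38: compare at each node
Path: [30, 38]


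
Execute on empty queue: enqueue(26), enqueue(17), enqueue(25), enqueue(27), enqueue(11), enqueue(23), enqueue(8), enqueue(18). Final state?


enqueue(26) -> [26]
enqueue(17) -> [26, 17]
enqueue(25) -> [26, 17, 25]
enqueue(27) -> [26, 17, 25, 27]
enqueue(11) -> [26, 17, 25, 27, 11]
enqueue(23) -> [26, 17, 25, 27, 11, 23]
enqueue(8) -> [26, 17, 25, 27, 11, 23, 8]
enqueue(18) -> [26, 17, 25, 27, 11, 23, 8, 18]
Final queue (front to back): [26, 17, 25, 27, 11, 23, 8, 18]


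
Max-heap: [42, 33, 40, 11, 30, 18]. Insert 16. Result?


Append 16: [42, 33, 40, 11, 30, 18, 16]
Bubble up: no swaps needed
Result: [42, 33, 40, 11, 30, 18, 16]


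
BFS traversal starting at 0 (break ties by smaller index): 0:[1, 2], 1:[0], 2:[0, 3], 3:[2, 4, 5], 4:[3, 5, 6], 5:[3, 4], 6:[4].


BFS queue: start with [0]
Visit order: [0, 1, 2, 3, 4, 5, 6]


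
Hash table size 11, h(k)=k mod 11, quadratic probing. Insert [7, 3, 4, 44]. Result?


Insertions: 7->slot 7; 3->slot 3; 4->slot 4; 44->slot 0
Table: [44, None, None, 3, 4, None, None, 7, None, None, None]


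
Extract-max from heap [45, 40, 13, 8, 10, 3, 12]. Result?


Max = 45
Replace root with last, heapify down
Resulting heap: [40, 12, 13, 8, 10, 3]


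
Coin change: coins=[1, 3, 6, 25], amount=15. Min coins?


dp[0]=0; dp[i]=1+min(dp[i-c] for c in coins)
...dp[10]=3, dp[11]=4, dp[12]=2, dp[13]=3, dp[14]=4, dp[15]=3
Minimum coins for 15 = 3


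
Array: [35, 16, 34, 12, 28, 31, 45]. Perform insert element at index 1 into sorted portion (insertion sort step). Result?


After one pass: [16, 35, 34, 12, 28, 31, 45]


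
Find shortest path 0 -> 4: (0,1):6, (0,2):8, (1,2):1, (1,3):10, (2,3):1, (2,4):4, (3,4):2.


Dijkstra from 0:
Distances: {0: 0, 1: 6, 2: 7, 3: 8, 4: 10}
Shortest distance to 4 = 10, path = [0, 1, 2, 3, 4]


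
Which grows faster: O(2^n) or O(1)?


constant grows slower than exponential
O(1) is asymptotically smaller; O(2^n) grows faster


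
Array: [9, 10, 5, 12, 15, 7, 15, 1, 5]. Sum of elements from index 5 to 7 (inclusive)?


Prefix sums: [0, 9, 19, 24, 36, 51, 58, 73, 74, 79]
Sum[5..7] = prefix[8] - prefix[5] = 74 - 51 = 23


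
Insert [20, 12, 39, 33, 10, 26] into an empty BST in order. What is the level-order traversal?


Root = 20; build tree by BST insertion.
Level-Order traversal: [20, 12, 39, 10, 33, 26]


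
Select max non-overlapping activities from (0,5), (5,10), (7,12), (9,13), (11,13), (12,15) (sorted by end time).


Greedy: pick earliest-ending, then skip overlaps.
Selected (3 activities): [(0, 5), (5, 10), (11, 13)]


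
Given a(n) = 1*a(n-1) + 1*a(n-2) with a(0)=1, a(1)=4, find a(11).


Build bottom-up:
...a(9)=157, a(10)=254, a(11)=1*254+1*157=411


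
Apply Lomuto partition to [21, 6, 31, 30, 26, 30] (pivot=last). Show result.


Elements <= 30 go left of pivot.
Result: [21, 6, 30, 26, 30, 31], pivot at index 4


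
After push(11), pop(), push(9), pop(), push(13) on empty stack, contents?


push(11) -> [11]
pop() returns 11 -> []
push(9) -> [9]
pop() returns 9 -> []
push(13) -> [13]
Final stack (bottom to top): [13]


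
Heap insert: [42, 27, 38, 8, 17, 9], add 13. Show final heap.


Append 13: [42, 27, 38, 8, 17, 9, 13]
Bubble up: no swaps needed
Result: [42, 27, 38, 8, 17, 9, 13]


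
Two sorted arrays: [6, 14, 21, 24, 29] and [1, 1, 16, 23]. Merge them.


Compare heads, take smaller each step.
Merged: [1, 1, 6, 14, 16, 21, 23, 24, 29]


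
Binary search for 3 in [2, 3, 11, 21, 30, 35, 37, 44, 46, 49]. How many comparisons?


Search for 3:
[0,9] mid=4 arr[4]=30
[0,3] mid=1 arr[1]=3
Total: 2 comparisons


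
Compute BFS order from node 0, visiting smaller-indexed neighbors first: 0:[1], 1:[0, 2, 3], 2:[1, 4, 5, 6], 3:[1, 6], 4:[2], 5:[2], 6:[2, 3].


BFS queue: start with [0]
Visit order: [0, 1, 2, 3, 4, 5, 6]


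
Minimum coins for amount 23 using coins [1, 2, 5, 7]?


dp[0]=0; dp[i]=1+min(dp[i-c] for c in coins)
...dp[18]=4, dp[19]=3, dp[20]=4, dp[21]=3, dp[22]=4, dp[23]=4
Minimum coins for 23 = 4


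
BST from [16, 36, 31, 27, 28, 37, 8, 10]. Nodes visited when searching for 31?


BST root = 16
Search for 31: compare at each node
Path: [16, 36, 31]


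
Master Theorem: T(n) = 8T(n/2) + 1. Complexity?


a=8, b=2, c=0. log_2(8)=3 > c=0. Case 1: O(n^log_b(a)) = O(n^3)
Complexity: O(n^3)


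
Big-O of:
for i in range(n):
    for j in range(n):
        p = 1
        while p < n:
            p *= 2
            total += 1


Per nesting level: O(n) * O(n) * O(log n) = O(n^2 log n)
Complexity: O(n^2 log n)


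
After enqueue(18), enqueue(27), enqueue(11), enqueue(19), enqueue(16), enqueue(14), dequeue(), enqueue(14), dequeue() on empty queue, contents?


enqueue(18) -> [18]
enqueue(27) -> [18, 27]
enqueue(11) -> [18, 27, 11]
enqueue(19) -> [18, 27, 11, 19]
enqueue(16) -> [18, 27, 11, 19, 16]
enqueue(14) -> [18, 27, 11, 19, 16, 14]
dequeue() returns 18 -> [27, 11, 19, 16, 14]
enqueue(14) -> [27, 11, 19, 16, 14, 14]
dequeue() returns 27 -> [11, 19, 16, 14, 14]
Final queue (front to back): [11, 19, 16, 14, 14]


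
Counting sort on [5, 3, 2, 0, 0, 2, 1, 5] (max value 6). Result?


Count array: [2, 1, 2, 1, 0, 2, 0]
Reconstruct: [0, 0, 1, 2, 2, 3, 5, 5]


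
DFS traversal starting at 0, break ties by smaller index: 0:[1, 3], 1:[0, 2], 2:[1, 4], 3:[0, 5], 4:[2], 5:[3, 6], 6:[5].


DFS stack-based: start with [0]
Visit order: [0, 1, 2, 4, 3, 5, 6]


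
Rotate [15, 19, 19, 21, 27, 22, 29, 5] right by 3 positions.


Right rotate by 3: [22, 29, 5, 15, 19, 19, 21, 27]


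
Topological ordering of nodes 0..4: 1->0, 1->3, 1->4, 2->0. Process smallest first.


Kahn's algorithm, process smallest node first
Order: [1, 2, 0, 3, 4]


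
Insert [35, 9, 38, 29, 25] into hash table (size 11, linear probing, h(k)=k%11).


Insertions: 35->slot 2; 9->slot 9; 38->slot 5; 29->slot 7; 25->slot 3
Table: [None, None, 35, 25, None, 38, None, 29, None, 9, None]


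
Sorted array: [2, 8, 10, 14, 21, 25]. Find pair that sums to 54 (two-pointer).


Two pointers: lo=0, hi=5
No pair sums to 54


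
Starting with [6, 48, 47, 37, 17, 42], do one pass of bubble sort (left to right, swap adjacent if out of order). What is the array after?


After one pass: [6, 47, 37, 17, 42, 48]


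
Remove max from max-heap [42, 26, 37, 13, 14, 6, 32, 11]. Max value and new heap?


Max = 42
Replace root with last, heapify down
Resulting heap: [37, 26, 32, 13, 14, 6, 11]


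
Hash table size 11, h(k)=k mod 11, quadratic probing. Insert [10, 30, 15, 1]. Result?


Insertions: 10->slot 10; 30->slot 8; 15->slot 4; 1->slot 1
Table: [None, 1, None, None, 15, None, None, None, 30, None, 10]


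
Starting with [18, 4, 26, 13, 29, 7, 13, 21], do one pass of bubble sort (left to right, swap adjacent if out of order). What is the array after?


After one pass: [4, 18, 13, 26, 7, 13, 21, 29]


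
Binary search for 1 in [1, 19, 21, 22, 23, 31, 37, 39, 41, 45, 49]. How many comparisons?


Search for 1:
[0,10] mid=5 arr[5]=31
[0,4] mid=2 arr[2]=21
[0,1] mid=0 arr[0]=1
Total: 3 comparisons


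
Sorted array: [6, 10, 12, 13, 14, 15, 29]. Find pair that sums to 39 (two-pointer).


Two pointers: lo=0, hi=6
Found pair: (10, 29) summing to 39


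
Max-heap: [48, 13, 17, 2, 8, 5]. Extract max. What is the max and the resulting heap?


Max = 48
Replace root with last, heapify down
Resulting heap: [17, 13, 5, 2, 8]


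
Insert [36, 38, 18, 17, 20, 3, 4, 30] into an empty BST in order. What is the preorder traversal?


Root = 36; build tree by BST insertion.
Preorder traversal: [36, 18, 17, 3, 4, 20, 30, 38]


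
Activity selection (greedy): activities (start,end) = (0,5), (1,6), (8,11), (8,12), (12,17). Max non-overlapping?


Greedy: pick earliest-ending, then skip overlaps.
Selected (3 activities): [(0, 5), (8, 11), (12, 17)]


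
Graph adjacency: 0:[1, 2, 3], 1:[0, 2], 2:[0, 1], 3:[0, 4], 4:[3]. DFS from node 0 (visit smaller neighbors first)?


DFS stack-based: start with [0]
Visit order: [0, 1, 2, 3, 4]


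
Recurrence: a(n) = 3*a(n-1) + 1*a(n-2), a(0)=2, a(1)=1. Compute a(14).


Build bottom-up:
...a(12)=750242, a(13)=2477881, a(14)=3*2477881+1*750242=8183885


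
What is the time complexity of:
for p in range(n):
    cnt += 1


Per nesting level: O(n) = O(n)
Complexity: O(n)


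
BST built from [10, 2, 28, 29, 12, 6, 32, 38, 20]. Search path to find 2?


BST root = 10
Search for 2: compare at each node
Path: [10, 2]


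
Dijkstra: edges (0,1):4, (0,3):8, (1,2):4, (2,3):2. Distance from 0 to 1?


Dijkstra from 0:
Distances: {0: 0, 1: 4, 2: 8, 3: 8}
Shortest distance to 1 = 4, path = [0, 1]


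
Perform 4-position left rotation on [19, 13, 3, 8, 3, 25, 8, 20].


Left rotate by 4: [3, 25, 8, 20, 19, 13, 3, 8]


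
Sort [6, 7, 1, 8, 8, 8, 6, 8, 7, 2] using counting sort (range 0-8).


Count array: [0, 1, 1, 0, 0, 0, 2, 2, 4]
Reconstruct: [1, 2, 6, 6, 7, 7, 8, 8, 8, 8]


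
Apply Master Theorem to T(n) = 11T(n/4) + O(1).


a=11, b=4, c=0. log_4(11)=1.730 > c=0. Case 1: O(n^log_b(a)) = O(n^1.730)
Complexity: O(n^1.730)


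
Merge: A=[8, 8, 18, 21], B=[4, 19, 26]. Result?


Compare heads, take smaller each step.
Merged: [4, 8, 8, 18, 19, 21, 26]


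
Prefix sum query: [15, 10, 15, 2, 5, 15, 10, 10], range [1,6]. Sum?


Prefix sums: [0, 15, 25, 40, 42, 47, 62, 72, 82]
Sum[1..6] = prefix[7] - prefix[1] = 72 - 15 = 57


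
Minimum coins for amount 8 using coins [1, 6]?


dp[0]=0; dp[i]=1+min(dp[i-c] for c in coins)
...dp[3]=3, dp[4]=4, dp[5]=5, dp[6]=1, dp[7]=2, dp[8]=3
Minimum coins for 8 = 3


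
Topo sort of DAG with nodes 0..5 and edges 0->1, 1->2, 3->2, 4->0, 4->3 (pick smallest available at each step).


Kahn's algorithm, process smallest node first
Order: [4, 0, 1, 3, 2, 5]


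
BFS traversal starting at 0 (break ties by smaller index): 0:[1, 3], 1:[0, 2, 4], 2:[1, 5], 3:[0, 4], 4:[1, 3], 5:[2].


BFS queue: start with [0]
Visit order: [0, 1, 3, 2, 4, 5]


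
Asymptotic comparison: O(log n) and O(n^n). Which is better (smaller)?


logarithmic grows slower than n^n
O(log n) is asymptotically smaller; O(n^n) grows faster


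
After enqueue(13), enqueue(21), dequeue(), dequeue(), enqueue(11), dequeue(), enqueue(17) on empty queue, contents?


enqueue(13) -> [13]
enqueue(21) -> [13, 21]
dequeue() returns 13 -> [21]
dequeue() returns 21 -> []
enqueue(11) -> [11]
dequeue() returns 11 -> []
enqueue(17) -> [17]
Final queue (front to back): [17]


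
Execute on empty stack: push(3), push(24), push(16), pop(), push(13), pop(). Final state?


push(3) -> [3]
push(24) -> [3, 24]
push(16) -> [3, 24, 16]
pop() returns 16 -> [3, 24]
push(13) -> [3, 24, 13]
pop() returns 13 -> [3, 24]
Final stack (bottom to top): [3, 24]


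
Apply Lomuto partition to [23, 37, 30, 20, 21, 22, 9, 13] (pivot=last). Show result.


Elements <= 13 go left of pivot.
Result: [9, 13, 30, 20, 21, 22, 23, 37], pivot at index 1


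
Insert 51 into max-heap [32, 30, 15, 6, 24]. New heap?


Append 51: [32, 30, 15, 6, 24, 51]
Bubble up: swap idx 5(51) with idx 2(15); swap idx 2(51) with idx 0(32)
Result: [51, 30, 32, 6, 24, 15]


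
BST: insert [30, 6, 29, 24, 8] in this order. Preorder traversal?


Root = 30; build tree by BST insertion.
Preorder traversal: [30, 6, 29, 24, 8]


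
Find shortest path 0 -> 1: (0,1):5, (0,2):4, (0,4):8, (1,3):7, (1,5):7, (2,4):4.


Dijkstra from 0:
Distances: {0: 0, 1: 5, 2: 4, 3: 12, 4: 8, 5: 12}
Shortest distance to 1 = 5, path = [0, 1]


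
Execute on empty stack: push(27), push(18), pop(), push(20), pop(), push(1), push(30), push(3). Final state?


push(27) -> [27]
push(18) -> [27, 18]
pop() returns 18 -> [27]
push(20) -> [27, 20]
pop() returns 20 -> [27]
push(1) -> [27, 1]
push(30) -> [27, 1, 30]
push(3) -> [27, 1, 30, 3]
Final stack (bottom to top): [27, 1, 30, 3]


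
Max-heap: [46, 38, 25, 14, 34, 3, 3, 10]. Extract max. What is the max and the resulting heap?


Max = 46
Replace root with last, heapify down
Resulting heap: [38, 34, 25, 14, 10, 3, 3]


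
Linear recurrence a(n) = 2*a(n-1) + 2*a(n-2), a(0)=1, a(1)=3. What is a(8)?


Build bottom-up:
...a(6)=448, a(7)=1224, a(8)=2*1224+2*448=3344


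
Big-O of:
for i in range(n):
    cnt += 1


Per nesting level: O(n) = O(n)
Complexity: O(n)


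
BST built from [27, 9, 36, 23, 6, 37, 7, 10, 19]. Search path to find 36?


BST root = 27
Search for 36: compare at each node
Path: [27, 36]


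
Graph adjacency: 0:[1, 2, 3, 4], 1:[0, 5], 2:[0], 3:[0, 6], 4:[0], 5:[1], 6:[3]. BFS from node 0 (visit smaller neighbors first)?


BFS queue: start with [0]
Visit order: [0, 1, 2, 3, 4, 5, 6]


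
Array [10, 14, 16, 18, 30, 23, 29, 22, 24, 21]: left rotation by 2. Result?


Left rotate by 2: [16, 18, 30, 23, 29, 22, 24, 21, 10, 14]


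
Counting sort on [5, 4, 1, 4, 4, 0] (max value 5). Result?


Count array: [1, 1, 0, 0, 3, 1]
Reconstruct: [0, 1, 4, 4, 4, 5]


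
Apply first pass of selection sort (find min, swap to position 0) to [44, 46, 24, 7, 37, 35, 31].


After one pass: [7, 46, 24, 44, 37, 35, 31]


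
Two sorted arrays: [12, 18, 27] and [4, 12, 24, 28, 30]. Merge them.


Compare heads, take smaller each step.
Merged: [4, 12, 12, 18, 24, 27, 28, 30]


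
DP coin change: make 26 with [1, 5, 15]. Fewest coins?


dp[0]=0; dp[i]=1+min(dp[i-c] for c in coins)
...dp[21]=3, dp[22]=4, dp[23]=5, dp[24]=6, dp[25]=3, dp[26]=4
Minimum coins for 26 = 4


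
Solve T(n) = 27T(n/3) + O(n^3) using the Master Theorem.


a=27, b=3, c=3. log_3(27)=3 = c=3. Case 2: O(n^c log n) = O(n^3 log n)
Complexity: O(n^3 log n)


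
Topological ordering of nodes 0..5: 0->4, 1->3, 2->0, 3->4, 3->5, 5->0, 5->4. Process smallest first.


Kahn's algorithm, process smallest node first
Order: [1, 2, 3, 5, 0, 4]


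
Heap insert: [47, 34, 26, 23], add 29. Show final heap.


Append 29: [47, 34, 26, 23, 29]
Bubble up: no swaps needed
Result: [47, 34, 26, 23, 29]


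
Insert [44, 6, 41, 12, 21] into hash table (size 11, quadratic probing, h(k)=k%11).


Insertions: 44->slot 0; 6->slot 6; 41->slot 8; 12->slot 1; 21->slot 10
Table: [44, 12, None, None, None, None, 6, None, 41, None, 21]


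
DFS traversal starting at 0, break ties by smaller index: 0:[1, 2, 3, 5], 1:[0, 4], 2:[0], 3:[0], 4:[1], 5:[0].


DFS stack-based: start with [0]
Visit order: [0, 1, 4, 2, 3, 5]


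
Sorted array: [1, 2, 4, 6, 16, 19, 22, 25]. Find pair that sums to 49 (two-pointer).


Two pointers: lo=0, hi=7
No pair sums to 49


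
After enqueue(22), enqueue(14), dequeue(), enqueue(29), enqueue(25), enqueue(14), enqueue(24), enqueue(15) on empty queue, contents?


enqueue(22) -> [22]
enqueue(14) -> [22, 14]
dequeue() returns 22 -> [14]
enqueue(29) -> [14, 29]
enqueue(25) -> [14, 29, 25]
enqueue(14) -> [14, 29, 25, 14]
enqueue(24) -> [14, 29, 25, 14, 24]
enqueue(15) -> [14, 29, 25, 14, 24, 15]
Final queue (front to back): [14, 29, 25, 14, 24, 15]


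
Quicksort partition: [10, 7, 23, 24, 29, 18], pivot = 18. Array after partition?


Elements <= 18 go left of pivot.
Result: [10, 7, 18, 24, 29, 23], pivot at index 2


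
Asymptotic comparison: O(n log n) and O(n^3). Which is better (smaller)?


linearithmic grows slower than cubic
O(n log n) is asymptotically smaller; O(n^3) grows faster


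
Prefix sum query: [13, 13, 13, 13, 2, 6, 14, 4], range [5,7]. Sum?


Prefix sums: [0, 13, 26, 39, 52, 54, 60, 74, 78]
Sum[5..7] = prefix[8] - prefix[5] = 78 - 54 = 24


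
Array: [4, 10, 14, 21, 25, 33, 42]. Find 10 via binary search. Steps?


Search for 10:
[0,6] mid=3 arr[3]=21
[0,2] mid=1 arr[1]=10
Total: 2 comparisons


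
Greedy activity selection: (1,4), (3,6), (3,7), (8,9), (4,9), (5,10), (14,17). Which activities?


Greedy: pick earliest-ending, then skip overlaps.
Selected (3 activities): [(1, 4), (8, 9), (14, 17)]


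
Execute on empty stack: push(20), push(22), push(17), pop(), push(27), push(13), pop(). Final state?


push(20) -> [20]
push(22) -> [20, 22]
push(17) -> [20, 22, 17]
pop() returns 17 -> [20, 22]
push(27) -> [20, 22, 27]
push(13) -> [20, 22, 27, 13]
pop() returns 13 -> [20, 22, 27]
Final stack (bottom to top): [20, 22, 27]


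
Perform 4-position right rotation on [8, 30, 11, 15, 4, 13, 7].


Right rotate by 4: [15, 4, 13, 7, 8, 30, 11]


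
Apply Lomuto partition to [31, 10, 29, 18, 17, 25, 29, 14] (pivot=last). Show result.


Elements <= 14 go left of pivot.
Result: [10, 14, 29, 18, 17, 25, 29, 31], pivot at index 1


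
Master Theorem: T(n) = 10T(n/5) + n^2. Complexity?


a=10, b=5, c=2. log_5(10)=1.431 < c=2. Case 3: O(n^c) = O(n^2)
Complexity: O(n^2)


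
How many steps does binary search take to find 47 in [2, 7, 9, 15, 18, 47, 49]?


Search for 47:
[0,6] mid=3 arr[3]=15
[4,6] mid=5 arr[5]=47
Total: 2 comparisons


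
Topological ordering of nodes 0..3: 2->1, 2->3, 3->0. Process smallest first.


Kahn's algorithm, process smallest node first
Order: [2, 1, 3, 0]


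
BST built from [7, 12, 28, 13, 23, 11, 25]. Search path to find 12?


BST root = 7
Search for 12: compare at each node
Path: [7, 12]


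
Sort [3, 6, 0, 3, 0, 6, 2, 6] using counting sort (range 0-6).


Count array: [2, 0, 1, 2, 0, 0, 3]
Reconstruct: [0, 0, 2, 3, 3, 6, 6, 6]


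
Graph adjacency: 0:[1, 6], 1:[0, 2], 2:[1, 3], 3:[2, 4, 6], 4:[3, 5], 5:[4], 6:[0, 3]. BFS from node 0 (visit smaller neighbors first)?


BFS queue: start with [0]
Visit order: [0, 1, 6, 2, 3, 4, 5]


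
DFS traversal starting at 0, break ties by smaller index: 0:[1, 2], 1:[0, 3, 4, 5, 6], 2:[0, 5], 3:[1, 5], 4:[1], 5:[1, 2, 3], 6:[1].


DFS stack-based: start with [0]
Visit order: [0, 1, 3, 5, 2, 4, 6]


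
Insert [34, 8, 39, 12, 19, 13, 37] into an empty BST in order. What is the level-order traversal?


Root = 34; build tree by BST insertion.
Level-Order traversal: [34, 8, 39, 12, 37, 19, 13]


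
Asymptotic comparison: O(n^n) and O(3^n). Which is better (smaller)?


exponential (base 3) grows slower than n^n
O(3^n) is asymptotically smaller; O(n^n) grows faster


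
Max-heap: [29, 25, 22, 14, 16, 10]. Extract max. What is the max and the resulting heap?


Max = 29
Replace root with last, heapify down
Resulting heap: [25, 16, 22, 14, 10]


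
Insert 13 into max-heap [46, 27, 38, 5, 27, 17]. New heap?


Append 13: [46, 27, 38, 5, 27, 17, 13]
Bubble up: no swaps needed
Result: [46, 27, 38, 5, 27, 17, 13]


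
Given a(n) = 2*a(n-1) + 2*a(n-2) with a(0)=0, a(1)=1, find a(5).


Build bottom-up:
...a(3)=6, a(4)=16, a(5)=2*16+2*6=44


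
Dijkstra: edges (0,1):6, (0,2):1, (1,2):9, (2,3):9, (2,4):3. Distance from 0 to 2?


Dijkstra from 0:
Distances: {0: 0, 1: 6, 2: 1, 3: 10, 4: 4}
Shortest distance to 2 = 1, path = [0, 2]


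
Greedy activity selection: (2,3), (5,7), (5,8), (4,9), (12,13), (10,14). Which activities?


Greedy: pick earliest-ending, then skip overlaps.
Selected (3 activities): [(2, 3), (5, 7), (12, 13)]


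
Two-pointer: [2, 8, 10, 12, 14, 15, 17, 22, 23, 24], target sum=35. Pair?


Two pointers: lo=0, hi=9
Found pair: (12, 23) summing to 35


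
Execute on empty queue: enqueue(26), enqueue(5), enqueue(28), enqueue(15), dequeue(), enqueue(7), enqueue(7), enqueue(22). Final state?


enqueue(26) -> [26]
enqueue(5) -> [26, 5]
enqueue(28) -> [26, 5, 28]
enqueue(15) -> [26, 5, 28, 15]
dequeue() returns 26 -> [5, 28, 15]
enqueue(7) -> [5, 28, 15, 7]
enqueue(7) -> [5, 28, 15, 7, 7]
enqueue(22) -> [5, 28, 15, 7, 7, 22]
Final queue (front to back): [5, 28, 15, 7, 7, 22]


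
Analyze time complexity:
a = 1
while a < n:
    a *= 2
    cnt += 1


Per nesting level: O(log n) = O(log n)
Complexity: O(log n)


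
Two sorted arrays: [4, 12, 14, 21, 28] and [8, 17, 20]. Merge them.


Compare heads, take smaller each step.
Merged: [4, 8, 12, 14, 17, 20, 21, 28]


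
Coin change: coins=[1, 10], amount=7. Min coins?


dp[0]=0; dp[i]=1+min(dp[i-c] for c in coins)
...dp[2]=2, dp[3]=3, dp[4]=4, dp[5]=5, dp[6]=6, dp[7]=7
Minimum coins for 7 = 7


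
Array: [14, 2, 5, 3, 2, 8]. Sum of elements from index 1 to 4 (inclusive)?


Prefix sums: [0, 14, 16, 21, 24, 26, 34]
Sum[1..4] = prefix[5] - prefix[1] = 26 - 14 = 12


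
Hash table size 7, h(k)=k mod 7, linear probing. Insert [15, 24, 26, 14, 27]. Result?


Insertions: 15->slot 1; 24->slot 3; 26->slot 5; 14->slot 0; 27->slot 6
Table: [14, 15, None, 24, None, 26, 27]


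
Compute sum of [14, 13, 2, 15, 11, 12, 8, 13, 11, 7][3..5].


Prefix sums: [0, 14, 27, 29, 44, 55, 67, 75, 88, 99, 106]
Sum[3..5] = prefix[6] - prefix[3] = 67 - 29 = 38


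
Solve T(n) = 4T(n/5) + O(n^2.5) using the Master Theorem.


a=4, b=5, c=2.5. log_5(4)=0.861 < c=2.5. Case 3: O(n^c) = O(n^2.500)
Complexity: O(n^2.500)


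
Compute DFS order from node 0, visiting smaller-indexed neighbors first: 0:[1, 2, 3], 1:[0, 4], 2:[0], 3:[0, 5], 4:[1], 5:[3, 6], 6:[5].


DFS stack-based: start with [0]
Visit order: [0, 1, 4, 2, 3, 5, 6]


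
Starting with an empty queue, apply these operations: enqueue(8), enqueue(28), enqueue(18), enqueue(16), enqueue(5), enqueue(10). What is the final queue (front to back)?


enqueue(8) -> [8]
enqueue(28) -> [8, 28]
enqueue(18) -> [8, 28, 18]
enqueue(16) -> [8, 28, 18, 16]
enqueue(5) -> [8, 28, 18, 16, 5]
enqueue(10) -> [8, 28, 18, 16, 5, 10]
Final queue (front to back): [8, 28, 18, 16, 5, 10]


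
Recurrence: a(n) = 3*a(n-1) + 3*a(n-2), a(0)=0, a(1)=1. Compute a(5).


Build bottom-up:
...a(3)=12, a(4)=45, a(5)=3*45+3*12=171


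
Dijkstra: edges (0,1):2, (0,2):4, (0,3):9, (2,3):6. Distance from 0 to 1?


Dijkstra from 0:
Distances: {0: 0, 1: 2, 2: 4, 3: 9}
Shortest distance to 1 = 2, path = [0, 1]


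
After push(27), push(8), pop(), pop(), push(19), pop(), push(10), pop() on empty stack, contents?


push(27) -> [27]
push(8) -> [27, 8]
pop() returns 8 -> [27]
pop() returns 27 -> []
push(19) -> [19]
pop() returns 19 -> []
push(10) -> [10]
pop() returns 10 -> []
Final stack (bottom to top): []


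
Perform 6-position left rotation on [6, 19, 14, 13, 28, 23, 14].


Left rotate by 6: [14, 6, 19, 14, 13, 28, 23]


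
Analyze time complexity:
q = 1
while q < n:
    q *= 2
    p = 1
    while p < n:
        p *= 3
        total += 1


Per nesting level: O(log n) * O(log n) = O((log n)^2)
Complexity: O((log n)^2)


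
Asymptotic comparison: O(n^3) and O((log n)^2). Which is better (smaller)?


polylogarithmic grows slower than cubic
O((log n)^2) is asymptotically smaller; O(n^3) grows faster


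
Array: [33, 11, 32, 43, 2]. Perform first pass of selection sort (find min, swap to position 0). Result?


After one pass: [2, 11, 32, 43, 33]


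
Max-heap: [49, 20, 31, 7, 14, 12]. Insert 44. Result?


Append 44: [49, 20, 31, 7, 14, 12, 44]
Bubble up: swap idx 6(44) with idx 2(31)
Result: [49, 20, 44, 7, 14, 12, 31]


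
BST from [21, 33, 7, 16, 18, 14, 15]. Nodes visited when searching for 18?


BST root = 21
Search for 18: compare at each node
Path: [21, 7, 16, 18]


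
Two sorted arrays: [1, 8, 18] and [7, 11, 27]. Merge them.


Compare heads, take smaller each step.
Merged: [1, 7, 8, 11, 18, 27]


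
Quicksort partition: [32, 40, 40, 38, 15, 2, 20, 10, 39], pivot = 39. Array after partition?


Elements <= 39 go left of pivot.
Result: [32, 38, 15, 2, 20, 10, 39, 40, 40], pivot at index 6


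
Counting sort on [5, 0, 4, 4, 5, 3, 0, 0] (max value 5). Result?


Count array: [3, 0, 0, 1, 2, 2]
Reconstruct: [0, 0, 0, 3, 4, 4, 5, 5]


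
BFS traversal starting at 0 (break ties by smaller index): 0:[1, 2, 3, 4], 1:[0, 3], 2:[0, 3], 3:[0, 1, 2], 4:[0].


BFS queue: start with [0]
Visit order: [0, 1, 2, 3, 4]


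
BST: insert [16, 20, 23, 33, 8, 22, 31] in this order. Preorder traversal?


Root = 16; build tree by BST insertion.
Preorder traversal: [16, 8, 20, 23, 22, 33, 31]


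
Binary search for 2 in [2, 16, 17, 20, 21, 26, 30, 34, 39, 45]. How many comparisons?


Search for 2:
[0,9] mid=4 arr[4]=21
[0,3] mid=1 arr[1]=16
[0,0] mid=0 arr[0]=2
Total: 3 comparisons


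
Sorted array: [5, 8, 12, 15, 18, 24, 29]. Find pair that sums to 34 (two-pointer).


Two pointers: lo=0, hi=6
Found pair: (5, 29) summing to 34


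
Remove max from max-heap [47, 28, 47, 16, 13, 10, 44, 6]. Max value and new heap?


Max = 47
Replace root with last, heapify down
Resulting heap: [47, 28, 44, 16, 13, 10, 6]


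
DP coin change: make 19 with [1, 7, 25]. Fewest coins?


dp[0]=0; dp[i]=1+min(dp[i-c] for c in coins)
...dp[14]=2, dp[15]=3, dp[16]=4, dp[17]=5, dp[18]=6, dp[19]=7
Minimum coins for 19 = 7


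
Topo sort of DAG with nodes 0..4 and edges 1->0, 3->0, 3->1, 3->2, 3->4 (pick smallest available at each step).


Kahn's algorithm, process smallest node first
Order: [3, 1, 0, 2, 4]


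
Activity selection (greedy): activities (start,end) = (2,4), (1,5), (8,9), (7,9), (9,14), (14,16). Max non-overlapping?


Greedy: pick earliest-ending, then skip overlaps.
Selected (4 activities): [(2, 4), (8, 9), (9, 14), (14, 16)]


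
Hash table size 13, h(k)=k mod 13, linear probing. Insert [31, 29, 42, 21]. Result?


Insertions: 31->slot 5; 29->slot 3; 42->slot 4; 21->slot 8
Table: [None, None, None, 29, 42, 31, None, None, 21, None, None, None, None]


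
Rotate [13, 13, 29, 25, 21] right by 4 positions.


Right rotate by 4: [13, 29, 25, 21, 13]


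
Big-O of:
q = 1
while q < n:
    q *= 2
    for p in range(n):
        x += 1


Per nesting level: O(log n) * O(n) = O(n log n)
Complexity: O(n log n)


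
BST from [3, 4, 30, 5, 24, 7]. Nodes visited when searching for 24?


BST root = 3
Search for 24: compare at each node
Path: [3, 4, 30, 5, 24]


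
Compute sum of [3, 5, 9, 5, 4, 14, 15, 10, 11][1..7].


Prefix sums: [0, 3, 8, 17, 22, 26, 40, 55, 65, 76]
Sum[1..7] = prefix[8] - prefix[1] = 65 - 3 = 62


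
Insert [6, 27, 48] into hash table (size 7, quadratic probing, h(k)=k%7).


Insertions: 6->slot 6; 27->slot 0; 48->slot 3
Table: [27, None, None, 48, None, None, 6]


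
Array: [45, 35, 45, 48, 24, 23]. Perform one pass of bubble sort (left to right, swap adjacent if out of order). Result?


After one pass: [35, 45, 45, 24, 23, 48]


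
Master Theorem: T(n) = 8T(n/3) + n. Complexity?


a=8, b=3, c=1. log_3(8)=1.893 > c=1. Case 1: O(n^log_b(a)) = O(n^1.893)
Complexity: O(n^1.893)


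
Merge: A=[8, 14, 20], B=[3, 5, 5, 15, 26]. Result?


Compare heads, take smaller each step.
Merged: [3, 5, 5, 8, 14, 15, 20, 26]


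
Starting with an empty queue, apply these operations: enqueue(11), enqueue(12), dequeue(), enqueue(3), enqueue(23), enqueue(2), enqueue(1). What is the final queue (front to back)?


enqueue(11) -> [11]
enqueue(12) -> [11, 12]
dequeue() returns 11 -> [12]
enqueue(3) -> [12, 3]
enqueue(23) -> [12, 3, 23]
enqueue(2) -> [12, 3, 23, 2]
enqueue(1) -> [12, 3, 23, 2, 1]
Final queue (front to back): [12, 3, 23, 2, 1]


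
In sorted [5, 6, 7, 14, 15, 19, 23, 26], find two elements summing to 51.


Two pointers: lo=0, hi=7
No pair sums to 51


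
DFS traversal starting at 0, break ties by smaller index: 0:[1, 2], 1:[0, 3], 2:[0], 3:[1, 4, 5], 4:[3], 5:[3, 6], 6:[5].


DFS stack-based: start with [0]
Visit order: [0, 1, 3, 4, 5, 6, 2]


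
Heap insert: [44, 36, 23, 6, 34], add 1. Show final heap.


Append 1: [44, 36, 23, 6, 34, 1]
Bubble up: no swaps needed
Result: [44, 36, 23, 6, 34, 1]


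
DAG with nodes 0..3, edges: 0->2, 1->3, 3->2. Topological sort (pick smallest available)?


Kahn's algorithm, process smallest node first
Order: [0, 1, 3, 2]


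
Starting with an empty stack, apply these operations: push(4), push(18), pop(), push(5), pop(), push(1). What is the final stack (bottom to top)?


push(4) -> [4]
push(18) -> [4, 18]
pop() returns 18 -> [4]
push(5) -> [4, 5]
pop() returns 5 -> [4]
push(1) -> [4, 1]
Final stack (bottom to top): [4, 1]


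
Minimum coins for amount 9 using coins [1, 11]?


dp[0]=0; dp[i]=1+min(dp[i-c] for c in coins)
...dp[4]=4, dp[5]=5, dp[6]=6, dp[7]=7, dp[8]=8, dp[9]=9
Minimum coins for 9 = 9


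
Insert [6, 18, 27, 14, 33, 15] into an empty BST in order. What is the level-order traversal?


Root = 6; build tree by BST insertion.
Level-Order traversal: [6, 18, 14, 27, 15, 33]


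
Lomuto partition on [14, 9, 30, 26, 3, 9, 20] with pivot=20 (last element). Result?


Elements <= 20 go left of pivot.
Result: [14, 9, 3, 9, 20, 26, 30], pivot at index 4


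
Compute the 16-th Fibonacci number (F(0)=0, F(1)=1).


F(n)=F(n-1)+F(n-2)
...F(14)=377, F(15)=610, F(16)=987


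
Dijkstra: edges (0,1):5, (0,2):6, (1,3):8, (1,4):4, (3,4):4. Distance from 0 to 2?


Dijkstra from 0:
Distances: {0: 0, 1: 5, 2: 6, 3: 13, 4: 9}
Shortest distance to 2 = 6, path = [0, 2]


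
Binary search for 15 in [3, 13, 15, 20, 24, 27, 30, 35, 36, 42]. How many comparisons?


Search for 15:
[0,9] mid=4 arr[4]=24
[0,3] mid=1 arr[1]=13
[2,3] mid=2 arr[2]=15
Total: 3 comparisons


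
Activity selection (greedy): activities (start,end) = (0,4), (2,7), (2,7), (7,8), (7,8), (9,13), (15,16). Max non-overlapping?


Greedy: pick earliest-ending, then skip overlaps.
Selected (4 activities): [(0, 4), (7, 8), (9, 13), (15, 16)]


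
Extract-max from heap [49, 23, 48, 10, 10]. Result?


Max = 49
Replace root with last, heapify down
Resulting heap: [48, 23, 10, 10]


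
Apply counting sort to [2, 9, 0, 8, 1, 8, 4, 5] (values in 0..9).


Count array: [1, 1, 1, 0, 1, 1, 0, 0, 2, 1]
Reconstruct: [0, 1, 2, 4, 5, 8, 8, 9]


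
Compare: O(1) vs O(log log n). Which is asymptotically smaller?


constant grows slower than double-logarithmic
O(1) is asymptotically smaller; O(log log n) grows faster


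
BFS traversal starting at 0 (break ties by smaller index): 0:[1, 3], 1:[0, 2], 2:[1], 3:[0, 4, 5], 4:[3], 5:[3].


BFS queue: start with [0]
Visit order: [0, 1, 3, 2, 4, 5]


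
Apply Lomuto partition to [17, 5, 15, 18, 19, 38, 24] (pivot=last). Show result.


Elements <= 24 go left of pivot.
Result: [17, 5, 15, 18, 19, 24, 38], pivot at index 5


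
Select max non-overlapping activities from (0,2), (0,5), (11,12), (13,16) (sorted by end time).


Greedy: pick earliest-ending, then skip overlaps.
Selected (3 activities): [(0, 2), (11, 12), (13, 16)]


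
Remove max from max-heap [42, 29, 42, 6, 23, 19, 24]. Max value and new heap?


Max = 42
Replace root with last, heapify down
Resulting heap: [42, 29, 24, 6, 23, 19]


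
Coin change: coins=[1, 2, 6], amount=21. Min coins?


dp[0]=0; dp[i]=1+min(dp[i-c] for c in coins)
...dp[16]=4, dp[17]=5, dp[18]=3, dp[19]=4, dp[20]=4, dp[21]=5
Minimum coins for 21 = 5


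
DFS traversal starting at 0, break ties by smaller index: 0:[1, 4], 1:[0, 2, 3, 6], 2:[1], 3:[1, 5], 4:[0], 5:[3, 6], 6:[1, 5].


DFS stack-based: start with [0]
Visit order: [0, 1, 2, 3, 5, 6, 4]


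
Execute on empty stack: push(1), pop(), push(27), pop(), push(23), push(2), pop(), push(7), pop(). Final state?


push(1) -> [1]
pop() returns 1 -> []
push(27) -> [27]
pop() returns 27 -> []
push(23) -> [23]
push(2) -> [23, 2]
pop() returns 2 -> [23]
push(7) -> [23, 7]
pop() returns 7 -> [23]
Final stack (bottom to top): [23]


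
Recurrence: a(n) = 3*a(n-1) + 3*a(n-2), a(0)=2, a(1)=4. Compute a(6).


Build bottom-up:
...a(4)=252, a(5)=954, a(6)=3*954+3*252=3618


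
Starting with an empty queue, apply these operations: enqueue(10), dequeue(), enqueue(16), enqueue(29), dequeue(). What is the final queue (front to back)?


enqueue(10) -> [10]
dequeue() returns 10 -> []
enqueue(16) -> [16]
enqueue(29) -> [16, 29]
dequeue() returns 16 -> [29]
Final queue (front to back): [29]


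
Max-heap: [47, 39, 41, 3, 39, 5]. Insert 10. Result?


Append 10: [47, 39, 41, 3, 39, 5, 10]
Bubble up: no swaps needed
Result: [47, 39, 41, 3, 39, 5, 10]


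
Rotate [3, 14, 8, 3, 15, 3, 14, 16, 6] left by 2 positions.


Left rotate by 2: [8, 3, 15, 3, 14, 16, 6, 3, 14]


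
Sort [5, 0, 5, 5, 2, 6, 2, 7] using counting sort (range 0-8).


Count array: [1, 0, 2, 0, 0, 3, 1, 1, 0]
Reconstruct: [0, 2, 2, 5, 5, 5, 6, 7]


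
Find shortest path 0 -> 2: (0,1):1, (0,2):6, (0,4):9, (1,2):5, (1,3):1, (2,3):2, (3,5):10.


Dijkstra from 0:
Distances: {0: 0, 1: 1, 2: 4, 3: 2, 4: 9, 5: 12}
Shortest distance to 2 = 4, path = [0, 1, 3, 2]


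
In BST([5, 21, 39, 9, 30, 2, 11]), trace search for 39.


BST root = 5
Search for 39: compare at each node
Path: [5, 21, 39]


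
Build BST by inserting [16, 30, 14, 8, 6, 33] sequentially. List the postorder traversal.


Root = 16; build tree by BST insertion.
Postorder traversal: [6, 8, 14, 33, 30, 16]


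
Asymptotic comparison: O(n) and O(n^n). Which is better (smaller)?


linear grows slower than n^n
O(n) is asymptotically smaller; O(n^n) grows faster


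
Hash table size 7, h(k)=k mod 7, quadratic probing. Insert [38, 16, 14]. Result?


Insertions: 38->slot 3; 16->slot 2; 14->slot 0
Table: [14, None, 16, 38, None, None, None]


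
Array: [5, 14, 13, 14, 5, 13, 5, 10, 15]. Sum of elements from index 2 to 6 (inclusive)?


Prefix sums: [0, 5, 19, 32, 46, 51, 64, 69, 79, 94]
Sum[2..6] = prefix[7] - prefix[2] = 69 - 19 = 50


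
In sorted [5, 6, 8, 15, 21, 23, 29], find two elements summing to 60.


Two pointers: lo=0, hi=6
No pair sums to 60


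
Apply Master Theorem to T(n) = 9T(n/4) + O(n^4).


a=9, b=4, c=4. log_4(9)=1.585 < c=4. Case 3: O(n^c) = O(n^4)
Complexity: O(n^4)


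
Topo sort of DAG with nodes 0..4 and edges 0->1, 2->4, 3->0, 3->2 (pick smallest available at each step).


Kahn's algorithm, process smallest node first
Order: [3, 0, 1, 2, 4]


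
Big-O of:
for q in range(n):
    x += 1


Per nesting level: O(n) = O(n)
Complexity: O(n)


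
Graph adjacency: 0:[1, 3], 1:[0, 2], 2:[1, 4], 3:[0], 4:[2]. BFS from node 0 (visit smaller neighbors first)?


BFS queue: start with [0]
Visit order: [0, 1, 3, 2, 4]


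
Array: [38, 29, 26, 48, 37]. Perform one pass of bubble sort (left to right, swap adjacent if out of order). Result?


After one pass: [29, 26, 38, 37, 48]


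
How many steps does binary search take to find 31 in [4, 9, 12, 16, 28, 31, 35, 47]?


Search for 31:
[0,7] mid=3 arr[3]=16
[4,7] mid=5 arr[5]=31
Total: 2 comparisons


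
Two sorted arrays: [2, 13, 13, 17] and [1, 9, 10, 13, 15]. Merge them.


Compare heads, take smaller each step.
Merged: [1, 2, 9, 10, 13, 13, 13, 15, 17]
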